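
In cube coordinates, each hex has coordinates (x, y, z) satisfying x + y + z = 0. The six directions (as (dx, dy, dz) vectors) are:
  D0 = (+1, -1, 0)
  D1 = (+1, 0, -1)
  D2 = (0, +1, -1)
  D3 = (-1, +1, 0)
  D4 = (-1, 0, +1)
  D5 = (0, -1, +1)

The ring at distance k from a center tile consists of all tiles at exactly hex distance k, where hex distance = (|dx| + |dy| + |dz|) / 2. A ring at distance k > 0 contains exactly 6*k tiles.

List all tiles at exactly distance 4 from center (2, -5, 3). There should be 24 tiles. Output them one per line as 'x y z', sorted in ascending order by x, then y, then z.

Walk ring at distance 4 from (2, -5, 3):
Start at center + D4*4 = (-2, -5, 7)
  hex 0: (-2, -5, 7)
  hex 1: (-1, -6, 7)
  hex 2: (0, -7, 7)
  hex 3: (1, -8, 7)
  hex 4: (2, -9, 7)
  hex 5: (3, -9, 6)
  hex 6: (4, -9, 5)
  hex 7: (5, -9, 4)
  hex 8: (6, -9, 3)
  hex 9: (6, -8, 2)
  hex 10: (6, -7, 1)
  hex 11: (6, -6, 0)
  hex 12: (6, -5, -1)
  hex 13: (5, -4, -1)
  hex 14: (4, -3, -1)
  hex 15: (3, -2, -1)
  hex 16: (2, -1, -1)
  hex 17: (1, -1, 0)
  hex 18: (0, -1, 1)
  hex 19: (-1, -1, 2)
  hex 20: (-2, -1, 3)
  hex 21: (-2, -2, 4)
  hex 22: (-2, -3, 5)
  hex 23: (-2, -4, 6)
Sorted: 24 hexes.

Answer: -2 -5 7
-2 -4 6
-2 -3 5
-2 -2 4
-2 -1 3
-1 -6 7
-1 -1 2
0 -7 7
0 -1 1
1 -8 7
1 -1 0
2 -9 7
2 -1 -1
3 -9 6
3 -2 -1
4 -9 5
4 -3 -1
5 -9 4
5 -4 -1
6 -9 3
6 -8 2
6 -7 1
6 -6 0
6 -5 -1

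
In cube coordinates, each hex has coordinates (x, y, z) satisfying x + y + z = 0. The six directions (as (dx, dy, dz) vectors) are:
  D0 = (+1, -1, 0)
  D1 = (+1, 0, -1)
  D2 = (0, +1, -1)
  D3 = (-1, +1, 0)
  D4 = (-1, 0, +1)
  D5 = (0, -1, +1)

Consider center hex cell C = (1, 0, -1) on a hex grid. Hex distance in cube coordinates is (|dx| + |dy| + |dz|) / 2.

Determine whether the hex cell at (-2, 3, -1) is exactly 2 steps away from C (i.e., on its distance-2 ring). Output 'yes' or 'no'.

Answer: no

Derivation:
|px - cx| = |-2 - 1| = 3
|py - cy| = |3 - 0| = 3
|pz - cz| = |-1 - (-1)| = 0
distance = (3+3+0)/2 = 6/2 = 3
radius = 2; distance != radius -> no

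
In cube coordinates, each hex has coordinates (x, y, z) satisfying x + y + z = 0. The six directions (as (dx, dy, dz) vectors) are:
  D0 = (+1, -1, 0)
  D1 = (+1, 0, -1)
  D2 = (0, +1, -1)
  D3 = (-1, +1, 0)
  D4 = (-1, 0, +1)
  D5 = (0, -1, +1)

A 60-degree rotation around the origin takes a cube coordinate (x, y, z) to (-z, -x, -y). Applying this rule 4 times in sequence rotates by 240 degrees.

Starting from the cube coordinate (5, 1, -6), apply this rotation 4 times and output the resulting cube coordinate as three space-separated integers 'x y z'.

Answer: -6 5 1

Derivation:
Start: (5, 1, -6)
Step 1: (5, 1, -6) -> (-(-6), -(5), -(1)) = (6, -5, -1)
Step 2: (6, -5, -1) -> (-(-1), -(6), -(-5)) = (1, -6, 5)
Step 3: (1, -6, 5) -> (-(5), -(1), -(-6)) = (-5, -1, 6)
Step 4: (-5, -1, 6) -> (-(6), -(-5), -(-1)) = (-6, 5, 1)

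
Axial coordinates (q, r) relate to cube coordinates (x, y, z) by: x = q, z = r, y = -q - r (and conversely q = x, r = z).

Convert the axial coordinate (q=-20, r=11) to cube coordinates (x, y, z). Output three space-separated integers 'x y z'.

Answer: -20 9 11

Derivation:
x = q = -20
z = r = 11
y = -x - z = -(-20) - (11) = 9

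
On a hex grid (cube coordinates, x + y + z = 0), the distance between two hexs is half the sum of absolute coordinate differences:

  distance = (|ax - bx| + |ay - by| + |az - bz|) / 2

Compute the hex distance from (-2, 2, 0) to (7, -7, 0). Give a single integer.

Answer: 9

Derivation:
|ax - bx| = |-2 - 7| = 9
|ay - by| = |2 - (-7)| = 9
|az - bz| = |0 - 0| = 0
distance = (9 + 9 + 0) / 2 = 18 / 2 = 9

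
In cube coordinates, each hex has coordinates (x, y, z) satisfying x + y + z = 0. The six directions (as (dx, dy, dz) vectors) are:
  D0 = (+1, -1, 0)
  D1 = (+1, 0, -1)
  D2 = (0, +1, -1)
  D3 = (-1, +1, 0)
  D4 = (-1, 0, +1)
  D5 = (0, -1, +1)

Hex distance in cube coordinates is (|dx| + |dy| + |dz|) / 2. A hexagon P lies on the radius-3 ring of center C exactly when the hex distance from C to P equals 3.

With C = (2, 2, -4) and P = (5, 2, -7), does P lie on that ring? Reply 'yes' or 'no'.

Answer: yes

Derivation:
|px - cx| = |5 - 2| = 3
|py - cy| = |2 - 2| = 0
|pz - cz| = |-7 - (-4)| = 3
distance = (3+0+3)/2 = 6/2 = 3
radius = 3; distance == radius -> yes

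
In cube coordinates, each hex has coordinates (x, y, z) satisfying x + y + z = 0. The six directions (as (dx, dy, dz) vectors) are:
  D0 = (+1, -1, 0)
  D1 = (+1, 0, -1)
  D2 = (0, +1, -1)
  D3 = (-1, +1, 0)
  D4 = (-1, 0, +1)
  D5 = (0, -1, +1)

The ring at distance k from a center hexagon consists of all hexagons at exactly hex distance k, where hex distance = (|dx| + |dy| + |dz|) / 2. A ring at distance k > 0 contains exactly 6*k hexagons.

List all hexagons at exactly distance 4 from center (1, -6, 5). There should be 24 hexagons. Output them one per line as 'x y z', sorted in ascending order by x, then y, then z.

Answer: -3 -6 9
-3 -5 8
-3 -4 7
-3 -3 6
-3 -2 5
-2 -7 9
-2 -2 4
-1 -8 9
-1 -2 3
0 -9 9
0 -2 2
1 -10 9
1 -2 1
2 -10 8
2 -3 1
3 -10 7
3 -4 1
4 -10 6
4 -5 1
5 -10 5
5 -9 4
5 -8 3
5 -7 2
5 -6 1

Derivation:
Walk ring at distance 4 from (1, -6, 5):
Start at center + D4*4 = (-3, -6, 9)
  hex 0: (-3, -6, 9)
  hex 1: (-2, -7, 9)
  hex 2: (-1, -8, 9)
  hex 3: (0, -9, 9)
  hex 4: (1, -10, 9)
  hex 5: (2, -10, 8)
  hex 6: (3, -10, 7)
  hex 7: (4, -10, 6)
  hex 8: (5, -10, 5)
  hex 9: (5, -9, 4)
  hex 10: (5, -8, 3)
  hex 11: (5, -7, 2)
  hex 12: (5, -6, 1)
  hex 13: (4, -5, 1)
  hex 14: (3, -4, 1)
  hex 15: (2, -3, 1)
  hex 16: (1, -2, 1)
  hex 17: (0, -2, 2)
  hex 18: (-1, -2, 3)
  hex 19: (-2, -2, 4)
  hex 20: (-3, -2, 5)
  hex 21: (-3, -3, 6)
  hex 22: (-3, -4, 7)
  hex 23: (-3, -5, 8)
Sorted: 24 hexes.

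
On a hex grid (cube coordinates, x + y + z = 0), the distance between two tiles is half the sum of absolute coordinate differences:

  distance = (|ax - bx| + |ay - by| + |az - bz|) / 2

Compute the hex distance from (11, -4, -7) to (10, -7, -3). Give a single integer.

Answer: 4

Derivation:
|ax - bx| = |11 - 10| = 1
|ay - by| = |-4 - (-7)| = 3
|az - bz| = |-7 - (-3)| = 4
distance = (1 + 3 + 4) / 2 = 8 / 2 = 4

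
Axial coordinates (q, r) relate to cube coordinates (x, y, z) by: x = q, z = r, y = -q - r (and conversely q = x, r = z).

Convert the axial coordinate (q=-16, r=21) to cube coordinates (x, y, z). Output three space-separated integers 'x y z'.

Answer: -16 -5 21

Derivation:
x = q = -16
z = r = 21
y = -x - z = -(-16) - (21) = -5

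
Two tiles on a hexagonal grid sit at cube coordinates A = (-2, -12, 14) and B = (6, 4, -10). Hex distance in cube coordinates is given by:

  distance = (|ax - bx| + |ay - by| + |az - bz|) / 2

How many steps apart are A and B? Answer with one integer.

|ax - bx| = |-2 - 6| = 8
|ay - by| = |-12 - 4| = 16
|az - bz| = |14 - (-10)| = 24
distance = (8 + 16 + 24) / 2 = 48 / 2 = 24

Answer: 24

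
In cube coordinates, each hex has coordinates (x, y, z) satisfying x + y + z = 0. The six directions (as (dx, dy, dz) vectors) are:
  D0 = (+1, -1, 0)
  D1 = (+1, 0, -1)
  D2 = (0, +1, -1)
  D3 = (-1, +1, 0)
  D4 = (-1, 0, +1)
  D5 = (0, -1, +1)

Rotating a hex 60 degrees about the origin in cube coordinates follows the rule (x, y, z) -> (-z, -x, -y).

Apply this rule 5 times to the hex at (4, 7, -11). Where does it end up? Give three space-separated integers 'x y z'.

Answer: -7 11 -4

Derivation:
Start: (4, 7, -11)
Step 1: (4, 7, -11) -> (-(-11), -(4), -(7)) = (11, -4, -7)
Step 2: (11, -4, -7) -> (-(-7), -(11), -(-4)) = (7, -11, 4)
Step 3: (7, -11, 4) -> (-(4), -(7), -(-11)) = (-4, -7, 11)
Step 4: (-4, -7, 11) -> (-(11), -(-4), -(-7)) = (-11, 4, 7)
Step 5: (-11, 4, 7) -> (-(7), -(-11), -(4)) = (-7, 11, -4)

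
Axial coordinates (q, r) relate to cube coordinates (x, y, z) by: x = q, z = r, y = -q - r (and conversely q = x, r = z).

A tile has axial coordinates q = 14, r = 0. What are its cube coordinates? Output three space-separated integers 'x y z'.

Answer: 14 -14 0

Derivation:
x = q = 14
z = r = 0
y = -x - z = -(14) - (0) = -14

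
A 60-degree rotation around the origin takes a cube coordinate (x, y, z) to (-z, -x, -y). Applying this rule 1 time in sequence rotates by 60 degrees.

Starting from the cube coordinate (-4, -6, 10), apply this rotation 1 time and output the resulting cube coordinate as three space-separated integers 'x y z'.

Start: (-4, -6, 10)
Step 1: (-4, -6, 10) -> (-(10), -(-4), -(-6)) = (-10, 4, 6)

Answer: -10 4 6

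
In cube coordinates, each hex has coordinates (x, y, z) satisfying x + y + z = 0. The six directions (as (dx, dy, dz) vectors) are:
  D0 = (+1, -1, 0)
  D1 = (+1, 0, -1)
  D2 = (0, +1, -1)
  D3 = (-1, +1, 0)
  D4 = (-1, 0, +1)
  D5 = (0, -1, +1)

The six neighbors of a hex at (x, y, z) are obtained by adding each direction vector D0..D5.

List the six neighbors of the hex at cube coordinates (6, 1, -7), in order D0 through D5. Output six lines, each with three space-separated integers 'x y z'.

Answer: 7 0 -7
7 1 -8
6 2 -8
5 2 -7
5 1 -6
6 0 -6

Derivation:
Center: (6, 1, -7). Add each direction:
  D0: (6, 1, -7) + (1, -1, 0) = (7, 0, -7)
  D1: (6, 1, -7) + (1, 0, -1) = (7, 1, -8)
  D2: (6, 1, -7) + (0, 1, -1) = (6, 2, -8)
  D3: (6, 1, -7) + (-1, 1, 0) = (5, 2, -7)
  D4: (6, 1, -7) + (-1, 0, 1) = (5, 1, -6)
  D5: (6, 1, -7) + (0, -1, 1) = (6, 0, -6)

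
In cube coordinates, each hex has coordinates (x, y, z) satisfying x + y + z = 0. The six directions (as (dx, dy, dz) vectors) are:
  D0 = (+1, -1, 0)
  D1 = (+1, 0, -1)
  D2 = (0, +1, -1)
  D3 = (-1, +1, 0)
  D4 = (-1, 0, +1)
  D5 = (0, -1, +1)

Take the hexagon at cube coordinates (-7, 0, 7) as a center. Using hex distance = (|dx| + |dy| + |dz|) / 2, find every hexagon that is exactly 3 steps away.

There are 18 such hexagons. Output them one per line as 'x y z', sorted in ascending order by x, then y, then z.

Answer: -10 0 10
-10 1 9
-10 2 8
-10 3 7
-9 -1 10
-9 3 6
-8 -2 10
-8 3 5
-7 -3 10
-7 3 4
-6 -3 9
-6 2 4
-5 -3 8
-5 1 4
-4 -3 7
-4 -2 6
-4 -1 5
-4 0 4

Derivation:
Walk ring at distance 3 from (-7, 0, 7):
Start at center + D4*3 = (-10, 0, 10)
  hex 0: (-10, 0, 10)
  hex 1: (-9, -1, 10)
  hex 2: (-8, -2, 10)
  hex 3: (-7, -3, 10)
  hex 4: (-6, -3, 9)
  hex 5: (-5, -3, 8)
  hex 6: (-4, -3, 7)
  hex 7: (-4, -2, 6)
  hex 8: (-4, -1, 5)
  hex 9: (-4, 0, 4)
  hex 10: (-5, 1, 4)
  hex 11: (-6, 2, 4)
  hex 12: (-7, 3, 4)
  hex 13: (-8, 3, 5)
  hex 14: (-9, 3, 6)
  hex 15: (-10, 3, 7)
  hex 16: (-10, 2, 8)
  hex 17: (-10, 1, 9)
Sorted: 18 hexes.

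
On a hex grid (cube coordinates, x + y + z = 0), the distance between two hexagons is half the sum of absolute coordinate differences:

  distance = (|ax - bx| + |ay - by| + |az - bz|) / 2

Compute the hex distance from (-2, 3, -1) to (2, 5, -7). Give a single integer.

|ax - bx| = |-2 - 2| = 4
|ay - by| = |3 - 5| = 2
|az - bz| = |-1 - (-7)| = 6
distance = (4 + 2 + 6) / 2 = 12 / 2 = 6

Answer: 6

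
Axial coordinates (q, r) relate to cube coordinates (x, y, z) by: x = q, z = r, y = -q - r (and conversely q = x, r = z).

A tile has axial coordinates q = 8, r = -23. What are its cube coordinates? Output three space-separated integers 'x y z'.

Answer: 8 15 -23

Derivation:
x = q = 8
z = r = -23
y = -x - z = -(8) - (-23) = 15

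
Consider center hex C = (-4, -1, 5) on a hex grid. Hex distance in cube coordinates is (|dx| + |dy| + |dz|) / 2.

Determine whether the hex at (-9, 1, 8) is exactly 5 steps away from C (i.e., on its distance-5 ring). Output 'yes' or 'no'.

|px - cx| = |-9 - (-4)| = 5
|py - cy| = |1 - (-1)| = 2
|pz - cz| = |8 - 5| = 3
distance = (5+2+3)/2 = 10/2 = 5
radius = 5; distance == radius -> yes

Answer: yes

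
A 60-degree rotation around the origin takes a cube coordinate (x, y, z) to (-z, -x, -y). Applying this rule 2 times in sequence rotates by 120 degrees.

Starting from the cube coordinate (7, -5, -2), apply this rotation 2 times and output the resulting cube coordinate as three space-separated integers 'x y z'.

Answer: -5 -2 7

Derivation:
Start: (7, -5, -2)
Step 1: (7, -5, -2) -> (-(-2), -(7), -(-5)) = (2, -7, 5)
Step 2: (2, -7, 5) -> (-(5), -(2), -(-7)) = (-5, -2, 7)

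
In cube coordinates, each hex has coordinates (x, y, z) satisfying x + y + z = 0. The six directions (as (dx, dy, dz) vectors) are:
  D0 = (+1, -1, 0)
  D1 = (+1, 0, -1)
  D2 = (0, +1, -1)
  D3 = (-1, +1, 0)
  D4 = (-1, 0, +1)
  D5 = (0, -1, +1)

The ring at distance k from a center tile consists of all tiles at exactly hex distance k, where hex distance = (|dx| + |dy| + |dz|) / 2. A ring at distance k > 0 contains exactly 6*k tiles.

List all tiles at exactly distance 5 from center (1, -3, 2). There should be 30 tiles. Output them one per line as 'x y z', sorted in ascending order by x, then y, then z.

Answer: -4 -3 7
-4 -2 6
-4 -1 5
-4 0 4
-4 1 3
-4 2 2
-3 -4 7
-3 2 1
-2 -5 7
-2 2 0
-1 -6 7
-1 2 -1
0 -7 7
0 2 -2
1 -8 7
1 2 -3
2 -8 6
2 1 -3
3 -8 5
3 0 -3
4 -8 4
4 -1 -3
5 -8 3
5 -2 -3
6 -8 2
6 -7 1
6 -6 0
6 -5 -1
6 -4 -2
6 -3 -3

Derivation:
Walk ring at distance 5 from (1, -3, 2):
Start at center + D4*5 = (-4, -3, 7)
  hex 0: (-4, -3, 7)
  hex 1: (-3, -4, 7)
  hex 2: (-2, -5, 7)
  hex 3: (-1, -6, 7)
  hex 4: (0, -7, 7)
  hex 5: (1, -8, 7)
  hex 6: (2, -8, 6)
  hex 7: (3, -8, 5)
  hex 8: (4, -8, 4)
  hex 9: (5, -8, 3)
  hex 10: (6, -8, 2)
  hex 11: (6, -7, 1)
  hex 12: (6, -6, 0)
  hex 13: (6, -5, -1)
  hex 14: (6, -4, -2)
  hex 15: (6, -3, -3)
  hex 16: (5, -2, -3)
  hex 17: (4, -1, -3)
  hex 18: (3, 0, -3)
  hex 19: (2, 1, -3)
  hex 20: (1, 2, -3)
  hex 21: (0, 2, -2)
  hex 22: (-1, 2, -1)
  hex 23: (-2, 2, 0)
  hex 24: (-3, 2, 1)
  hex 25: (-4, 2, 2)
  hex 26: (-4, 1, 3)
  hex 27: (-4, 0, 4)
  hex 28: (-4, -1, 5)
  hex 29: (-4, -2, 6)
Sorted: 30 hexes.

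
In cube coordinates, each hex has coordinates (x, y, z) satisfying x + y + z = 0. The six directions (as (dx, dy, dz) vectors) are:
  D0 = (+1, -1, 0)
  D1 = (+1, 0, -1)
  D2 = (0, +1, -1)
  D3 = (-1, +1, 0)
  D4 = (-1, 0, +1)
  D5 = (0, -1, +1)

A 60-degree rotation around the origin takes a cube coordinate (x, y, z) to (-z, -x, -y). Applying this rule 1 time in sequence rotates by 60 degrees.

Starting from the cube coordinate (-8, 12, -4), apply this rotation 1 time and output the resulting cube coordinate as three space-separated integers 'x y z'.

Answer: 4 8 -12

Derivation:
Start: (-8, 12, -4)
Step 1: (-8, 12, -4) -> (-(-4), -(-8), -(12)) = (4, 8, -12)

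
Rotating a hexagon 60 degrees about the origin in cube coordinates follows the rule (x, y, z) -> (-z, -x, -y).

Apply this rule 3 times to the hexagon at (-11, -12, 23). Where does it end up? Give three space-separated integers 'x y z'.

Start: (-11, -12, 23)
Step 1: (-11, -12, 23) -> (-(23), -(-11), -(-12)) = (-23, 11, 12)
Step 2: (-23, 11, 12) -> (-(12), -(-23), -(11)) = (-12, 23, -11)
Step 3: (-12, 23, -11) -> (-(-11), -(-12), -(23)) = (11, 12, -23)

Answer: 11 12 -23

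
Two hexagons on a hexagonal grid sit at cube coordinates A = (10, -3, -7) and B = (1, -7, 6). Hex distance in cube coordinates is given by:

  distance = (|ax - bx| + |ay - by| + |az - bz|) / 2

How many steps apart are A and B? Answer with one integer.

Answer: 13

Derivation:
|ax - bx| = |10 - 1| = 9
|ay - by| = |-3 - (-7)| = 4
|az - bz| = |-7 - 6| = 13
distance = (9 + 4 + 13) / 2 = 26 / 2 = 13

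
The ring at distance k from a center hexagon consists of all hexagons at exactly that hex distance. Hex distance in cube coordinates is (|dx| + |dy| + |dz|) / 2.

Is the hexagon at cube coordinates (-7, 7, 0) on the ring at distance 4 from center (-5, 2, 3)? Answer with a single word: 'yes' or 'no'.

|px - cx| = |-7 - (-5)| = 2
|py - cy| = |7 - 2| = 5
|pz - cz| = |0 - 3| = 3
distance = (2+5+3)/2 = 10/2 = 5
radius = 4; distance != radius -> no

Answer: no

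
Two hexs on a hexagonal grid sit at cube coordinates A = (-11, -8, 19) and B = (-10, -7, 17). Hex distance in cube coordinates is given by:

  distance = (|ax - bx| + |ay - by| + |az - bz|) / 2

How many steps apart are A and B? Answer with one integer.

Answer: 2

Derivation:
|ax - bx| = |-11 - (-10)| = 1
|ay - by| = |-8 - (-7)| = 1
|az - bz| = |19 - 17| = 2
distance = (1 + 1 + 2) / 2 = 4 / 2 = 2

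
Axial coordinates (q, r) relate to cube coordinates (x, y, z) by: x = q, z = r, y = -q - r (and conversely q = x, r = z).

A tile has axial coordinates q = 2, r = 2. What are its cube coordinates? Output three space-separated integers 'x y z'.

x = q = 2
z = r = 2
y = -x - z = -(2) - (2) = -4

Answer: 2 -4 2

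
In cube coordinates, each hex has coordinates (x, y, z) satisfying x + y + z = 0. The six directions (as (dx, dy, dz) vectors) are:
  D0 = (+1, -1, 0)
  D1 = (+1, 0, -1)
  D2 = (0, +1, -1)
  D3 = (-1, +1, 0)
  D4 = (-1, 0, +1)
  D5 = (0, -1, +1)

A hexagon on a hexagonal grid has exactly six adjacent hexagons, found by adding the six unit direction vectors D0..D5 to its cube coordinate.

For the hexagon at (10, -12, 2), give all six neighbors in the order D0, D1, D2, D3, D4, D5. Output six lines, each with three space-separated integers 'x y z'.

Answer: 11 -13 2
11 -12 1
10 -11 1
9 -11 2
9 -12 3
10 -13 3

Derivation:
Center: (10, -12, 2). Add each direction:
  D0: (10, -12, 2) + (1, -1, 0) = (11, -13, 2)
  D1: (10, -12, 2) + (1, 0, -1) = (11, -12, 1)
  D2: (10, -12, 2) + (0, 1, -1) = (10, -11, 1)
  D3: (10, -12, 2) + (-1, 1, 0) = (9, -11, 2)
  D4: (10, -12, 2) + (-1, 0, 1) = (9, -12, 3)
  D5: (10, -12, 2) + (0, -1, 1) = (10, -13, 3)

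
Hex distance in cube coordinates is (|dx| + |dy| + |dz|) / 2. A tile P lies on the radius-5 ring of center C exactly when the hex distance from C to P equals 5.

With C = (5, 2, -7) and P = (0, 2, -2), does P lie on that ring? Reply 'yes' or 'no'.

Answer: yes

Derivation:
|px - cx| = |0 - 5| = 5
|py - cy| = |2 - 2| = 0
|pz - cz| = |-2 - (-7)| = 5
distance = (5+0+5)/2 = 10/2 = 5
radius = 5; distance == radius -> yes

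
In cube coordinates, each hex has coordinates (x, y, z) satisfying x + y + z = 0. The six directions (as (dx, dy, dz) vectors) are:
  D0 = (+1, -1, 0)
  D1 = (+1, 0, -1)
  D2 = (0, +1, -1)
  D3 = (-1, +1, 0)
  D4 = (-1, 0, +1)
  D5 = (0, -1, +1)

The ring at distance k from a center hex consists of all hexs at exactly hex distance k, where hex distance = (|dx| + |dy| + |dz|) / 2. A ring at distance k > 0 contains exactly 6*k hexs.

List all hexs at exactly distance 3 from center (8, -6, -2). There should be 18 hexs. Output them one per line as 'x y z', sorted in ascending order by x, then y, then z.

Answer: 5 -6 1
5 -5 0
5 -4 -1
5 -3 -2
6 -7 1
6 -3 -3
7 -8 1
7 -3 -4
8 -9 1
8 -3 -5
9 -9 0
9 -4 -5
10 -9 -1
10 -5 -5
11 -9 -2
11 -8 -3
11 -7 -4
11 -6 -5

Derivation:
Walk ring at distance 3 from (8, -6, -2):
Start at center + D4*3 = (5, -6, 1)
  hex 0: (5, -6, 1)
  hex 1: (6, -7, 1)
  hex 2: (7, -8, 1)
  hex 3: (8, -9, 1)
  hex 4: (9, -9, 0)
  hex 5: (10, -9, -1)
  hex 6: (11, -9, -2)
  hex 7: (11, -8, -3)
  hex 8: (11, -7, -4)
  hex 9: (11, -6, -5)
  hex 10: (10, -5, -5)
  hex 11: (9, -4, -5)
  hex 12: (8, -3, -5)
  hex 13: (7, -3, -4)
  hex 14: (6, -3, -3)
  hex 15: (5, -3, -2)
  hex 16: (5, -4, -1)
  hex 17: (5, -5, 0)
Sorted: 18 hexes.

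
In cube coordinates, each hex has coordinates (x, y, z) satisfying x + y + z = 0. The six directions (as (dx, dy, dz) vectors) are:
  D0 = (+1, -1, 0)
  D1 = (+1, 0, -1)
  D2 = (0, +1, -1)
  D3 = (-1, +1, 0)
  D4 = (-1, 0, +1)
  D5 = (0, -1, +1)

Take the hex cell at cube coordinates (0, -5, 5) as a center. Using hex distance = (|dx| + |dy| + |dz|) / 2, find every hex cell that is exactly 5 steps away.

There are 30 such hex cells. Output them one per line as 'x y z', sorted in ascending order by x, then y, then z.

Walk ring at distance 5 from (0, -5, 5):
Start at center + D4*5 = (-5, -5, 10)
  hex 0: (-5, -5, 10)
  hex 1: (-4, -6, 10)
  hex 2: (-3, -7, 10)
  hex 3: (-2, -8, 10)
  hex 4: (-1, -9, 10)
  hex 5: (0, -10, 10)
  hex 6: (1, -10, 9)
  hex 7: (2, -10, 8)
  hex 8: (3, -10, 7)
  hex 9: (4, -10, 6)
  hex 10: (5, -10, 5)
  hex 11: (5, -9, 4)
  hex 12: (5, -8, 3)
  hex 13: (5, -7, 2)
  hex 14: (5, -6, 1)
  hex 15: (5, -5, 0)
  hex 16: (4, -4, 0)
  hex 17: (3, -3, 0)
  hex 18: (2, -2, 0)
  hex 19: (1, -1, 0)
  hex 20: (0, 0, 0)
  hex 21: (-1, 0, 1)
  hex 22: (-2, 0, 2)
  hex 23: (-3, 0, 3)
  hex 24: (-4, 0, 4)
  hex 25: (-5, 0, 5)
  hex 26: (-5, -1, 6)
  hex 27: (-5, -2, 7)
  hex 28: (-5, -3, 8)
  hex 29: (-5, -4, 9)
Sorted: 30 hexes.

Answer: -5 -5 10
-5 -4 9
-5 -3 8
-5 -2 7
-5 -1 6
-5 0 5
-4 -6 10
-4 0 4
-3 -7 10
-3 0 3
-2 -8 10
-2 0 2
-1 -9 10
-1 0 1
0 -10 10
0 0 0
1 -10 9
1 -1 0
2 -10 8
2 -2 0
3 -10 7
3 -3 0
4 -10 6
4 -4 0
5 -10 5
5 -9 4
5 -8 3
5 -7 2
5 -6 1
5 -5 0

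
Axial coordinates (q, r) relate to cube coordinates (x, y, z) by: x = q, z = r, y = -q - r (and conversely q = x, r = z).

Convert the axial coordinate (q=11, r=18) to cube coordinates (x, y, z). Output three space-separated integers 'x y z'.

x = q = 11
z = r = 18
y = -x - z = -(11) - (18) = -29

Answer: 11 -29 18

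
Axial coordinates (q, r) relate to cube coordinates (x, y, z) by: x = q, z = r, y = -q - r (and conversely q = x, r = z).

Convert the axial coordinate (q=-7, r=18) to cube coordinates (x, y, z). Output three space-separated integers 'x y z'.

Answer: -7 -11 18

Derivation:
x = q = -7
z = r = 18
y = -x - z = -(-7) - (18) = -11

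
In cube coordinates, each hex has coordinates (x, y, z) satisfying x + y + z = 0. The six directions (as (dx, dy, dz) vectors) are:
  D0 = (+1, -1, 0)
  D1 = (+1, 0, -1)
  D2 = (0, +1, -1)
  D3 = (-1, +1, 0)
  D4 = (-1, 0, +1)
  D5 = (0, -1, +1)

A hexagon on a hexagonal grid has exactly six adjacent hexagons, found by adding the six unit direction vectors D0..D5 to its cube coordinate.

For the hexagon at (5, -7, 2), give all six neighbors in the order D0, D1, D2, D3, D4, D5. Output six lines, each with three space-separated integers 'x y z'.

Answer: 6 -8 2
6 -7 1
5 -6 1
4 -6 2
4 -7 3
5 -8 3

Derivation:
Center: (5, -7, 2). Add each direction:
  D0: (5, -7, 2) + (1, -1, 0) = (6, -8, 2)
  D1: (5, -7, 2) + (1, 0, -1) = (6, -7, 1)
  D2: (5, -7, 2) + (0, 1, -1) = (5, -6, 1)
  D3: (5, -7, 2) + (-1, 1, 0) = (4, -6, 2)
  D4: (5, -7, 2) + (-1, 0, 1) = (4, -7, 3)
  D5: (5, -7, 2) + (0, -1, 1) = (5, -8, 3)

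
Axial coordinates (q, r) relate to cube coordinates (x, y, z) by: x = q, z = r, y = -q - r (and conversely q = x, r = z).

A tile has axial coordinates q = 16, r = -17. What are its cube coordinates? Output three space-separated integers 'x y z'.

x = q = 16
z = r = -17
y = -x - z = -(16) - (-17) = 1

Answer: 16 1 -17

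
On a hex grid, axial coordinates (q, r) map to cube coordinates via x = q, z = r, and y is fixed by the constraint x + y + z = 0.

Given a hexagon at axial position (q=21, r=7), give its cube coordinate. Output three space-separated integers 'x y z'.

Answer: 21 -28 7

Derivation:
x = q = 21
z = r = 7
y = -x - z = -(21) - (7) = -28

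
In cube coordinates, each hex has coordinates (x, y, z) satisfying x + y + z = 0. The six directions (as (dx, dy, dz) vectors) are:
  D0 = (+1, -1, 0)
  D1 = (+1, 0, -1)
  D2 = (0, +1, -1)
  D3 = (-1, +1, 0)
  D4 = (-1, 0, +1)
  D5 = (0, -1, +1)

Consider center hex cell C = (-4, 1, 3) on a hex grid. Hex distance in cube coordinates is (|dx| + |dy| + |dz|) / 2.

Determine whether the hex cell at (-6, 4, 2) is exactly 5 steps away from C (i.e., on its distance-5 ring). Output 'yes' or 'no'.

|px - cx| = |-6 - (-4)| = 2
|py - cy| = |4 - 1| = 3
|pz - cz| = |2 - 3| = 1
distance = (2+3+1)/2 = 6/2 = 3
radius = 5; distance != radius -> no

Answer: no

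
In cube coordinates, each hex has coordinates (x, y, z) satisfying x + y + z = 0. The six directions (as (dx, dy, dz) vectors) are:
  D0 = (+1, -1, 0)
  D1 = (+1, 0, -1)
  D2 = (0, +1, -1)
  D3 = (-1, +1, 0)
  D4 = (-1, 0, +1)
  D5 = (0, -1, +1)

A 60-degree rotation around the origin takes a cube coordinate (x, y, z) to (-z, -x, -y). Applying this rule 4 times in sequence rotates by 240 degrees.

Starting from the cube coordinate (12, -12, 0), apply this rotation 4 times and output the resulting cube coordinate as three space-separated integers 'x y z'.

Start: (12, -12, 0)
Step 1: (12, -12, 0) -> (-(0), -(12), -(-12)) = (0, -12, 12)
Step 2: (0, -12, 12) -> (-(12), -(0), -(-12)) = (-12, 0, 12)
Step 3: (-12, 0, 12) -> (-(12), -(-12), -(0)) = (-12, 12, 0)
Step 4: (-12, 12, 0) -> (-(0), -(-12), -(12)) = (0, 12, -12)

Answer: 0 12 -12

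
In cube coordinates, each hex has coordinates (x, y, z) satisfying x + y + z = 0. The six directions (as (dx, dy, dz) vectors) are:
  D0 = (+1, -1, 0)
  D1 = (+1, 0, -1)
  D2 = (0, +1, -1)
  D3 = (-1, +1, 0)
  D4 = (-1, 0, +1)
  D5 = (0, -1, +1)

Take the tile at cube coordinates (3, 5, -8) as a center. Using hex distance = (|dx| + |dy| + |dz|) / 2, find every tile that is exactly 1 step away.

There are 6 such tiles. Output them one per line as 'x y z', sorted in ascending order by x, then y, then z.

Walk ring at distance 1 from (3, 5, -8):
Start at center + D4*1 = (2, 5, -7)
  hex 0: (2, 5, -7)
  hex 1: (3, 4, -7)
  hex 2: (4, 4, -8)
  hex 3: (4, 5, -9)
  hex 4: (3, 6, -9)
  hex 5: (2, 6, -8)
Sorted: 6 hexes.

Answer: 2 5 -7
2 6 -8
3 4 -7
3 6 -9
4 4 -8
4 5 -9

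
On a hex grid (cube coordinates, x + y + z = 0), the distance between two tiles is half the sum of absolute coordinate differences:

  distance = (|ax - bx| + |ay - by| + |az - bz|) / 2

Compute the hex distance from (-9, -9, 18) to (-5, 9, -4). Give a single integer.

|ax - bx| = |-9 - (-5)| = 4
|ay - by| = |-9 - 9| = 18
|az - bz| = |18 - (-4)| = 22
distance = (4 + 18 + 22) / 2 = 44 / 2 = 22

Answer: 22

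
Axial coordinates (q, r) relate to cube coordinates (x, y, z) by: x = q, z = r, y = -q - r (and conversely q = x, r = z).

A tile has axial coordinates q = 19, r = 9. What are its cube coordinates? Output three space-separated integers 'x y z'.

x = q = 19
z = r = 9
y = -x - z = -(19) - (9) = -28

Answer: 19 -28 9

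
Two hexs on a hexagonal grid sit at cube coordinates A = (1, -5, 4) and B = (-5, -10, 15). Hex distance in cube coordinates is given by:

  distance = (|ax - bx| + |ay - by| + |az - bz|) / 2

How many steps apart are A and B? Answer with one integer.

|ax - bx| = |1 - (-5)| = 6
|ay - by| = |-5 - (-10)| = 5
|az - bz| = |4 - 15| = 11
distance = (6 + 5 + 11) / 2 = 22 / 2 = 11

Answer: 11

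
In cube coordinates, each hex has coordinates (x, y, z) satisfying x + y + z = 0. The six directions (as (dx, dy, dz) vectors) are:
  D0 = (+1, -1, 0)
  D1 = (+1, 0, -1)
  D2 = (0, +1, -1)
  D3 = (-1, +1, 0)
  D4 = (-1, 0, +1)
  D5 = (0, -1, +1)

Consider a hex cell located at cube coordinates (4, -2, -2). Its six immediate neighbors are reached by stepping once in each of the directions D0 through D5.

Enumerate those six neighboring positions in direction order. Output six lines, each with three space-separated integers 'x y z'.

Center: (4, -2, -2). Add each direction:
  D0: (4, -2, -2) + (1, -1, 0) = (5, -3, -2)
  D1: (4, -2, -2) + (1, 0, -1) = (5, -2, -3)
  D2: (4, -2, -2) + (0, 1, -1) = (4, -1, -3)
  D3: (4, -2, -2) + (-1, 1, 0) = (3, -1, -2)
  D4: (4, -2, -2) + (-1, 0, 1) = (3, -2, -1)
  D5: (4, -2, -2) + (0, -1, 1) = (4, -3, -1)

Answer: 5 -3 -2
5 -2 -3
4 -1 -3
3 -1 -2
3 -2 -1
4 -3 -1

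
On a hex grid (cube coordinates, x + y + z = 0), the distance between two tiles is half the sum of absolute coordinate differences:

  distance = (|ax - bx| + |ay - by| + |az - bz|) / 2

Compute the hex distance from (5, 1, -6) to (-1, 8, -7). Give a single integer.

|ax - bx| = |5 - (-1)| = 6
|ay - by| = |1 - 8| = 7
|az - bz| = |-6 - (-7)| = 1
distance = (6 + 7 + 1) / 2 = 14 / 2 = 7

Answer: 7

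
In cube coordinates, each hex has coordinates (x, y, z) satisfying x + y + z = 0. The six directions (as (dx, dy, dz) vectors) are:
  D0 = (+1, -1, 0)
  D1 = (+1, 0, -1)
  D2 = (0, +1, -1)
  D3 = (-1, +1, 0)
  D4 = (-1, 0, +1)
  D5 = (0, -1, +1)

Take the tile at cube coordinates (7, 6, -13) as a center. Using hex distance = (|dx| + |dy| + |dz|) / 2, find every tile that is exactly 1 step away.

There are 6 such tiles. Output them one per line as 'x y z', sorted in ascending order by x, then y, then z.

Answer: 6 6 -12
6 7 -13
7 5 -12
7 7 -14
8 5 -13
8 6 -14

Derivation:
Walk ring at distance 1 from (7, 6, -13):
Start at center + D4*1 = (6, 6, -12)
  hex 0: (6, 6, -12)
  hex 1: (7, 5, -12)
  hex 2: (8, 5, -13)
  hex 3: (8, 6, -14)
  hex 4: (7, 7, -14)
  hex 5: (6, 7, -13)
Sorted: 6 hexes.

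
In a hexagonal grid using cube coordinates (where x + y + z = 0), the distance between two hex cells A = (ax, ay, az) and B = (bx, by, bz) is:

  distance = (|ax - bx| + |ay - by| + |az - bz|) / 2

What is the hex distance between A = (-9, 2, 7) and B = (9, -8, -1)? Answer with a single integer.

|ax - bx| = |-9 - 9| = 18
|ay - by| = |2 - (-8)| = 10
|az - bz| = |7 - (-1)| = 8
distance = (18 + 10 + 8) / 2 = 36 / 2 = 18

Answer: 18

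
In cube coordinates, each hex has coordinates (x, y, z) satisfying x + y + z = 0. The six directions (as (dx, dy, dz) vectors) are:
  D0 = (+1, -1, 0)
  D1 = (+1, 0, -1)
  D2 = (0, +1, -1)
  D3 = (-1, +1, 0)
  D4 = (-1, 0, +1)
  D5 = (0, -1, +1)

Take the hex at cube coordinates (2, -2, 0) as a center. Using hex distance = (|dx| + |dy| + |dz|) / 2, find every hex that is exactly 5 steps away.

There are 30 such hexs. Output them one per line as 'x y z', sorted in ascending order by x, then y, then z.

Answer: -3 -2 5
-3 -1 4
-3 0 3
-3 1 2
-3 2 1
-3 3 0
-2 -3 5
-2 3 -1
-1 -4 5
-1 3 -2
0 -5 5
0 3 -3
1 -6 5
1 3 -4
2 -7 5
2 3 -5
3 -7 4
3 2 -5
4 -7 3
4 1 -5
5 -7 2
5 0 -5
6 -7 1
6 -1 -5
7 -7 0
7 -6 -1
7 -5 -2
7 -4 -3
7 -3 -4
7 -2 -5

Derivation:
Walk ring at distance 5 from (2, -2, 0):
Start at center + D4*5 = (-3, -2, 5)
  hex 0: (-3, -2, 5)
  hex 1: (-2, -3, 5)
  hex 2: (-1, -4, 5)
  hex 3: (0, -5, 5)
  hex 4: (1, -6, 5)
  hex 5: (2, -7, 5)
  hex 6: (3, -7, 4)
  hex 7: (4, -7, 3)
  hex 8: (5, -7, 2)
  hex 9: (6, -7, 1)
  hex 10: (7, -7, 0)
  hex 11: (7, -6, -1)
  hex 12: (7, -5, -2)
  hex 13: (7, -4, -3)
  hex 14: (7, -3, -4)
  hex 15: (7, -2, -5)
  hex 16: (6, -1, -5)
  hex 17: (5, 0, -5)
  hex 18: (4, 1, -5)
  hex 19: (3, 2, -5)
  hex 20: (2, 3, -5)
  hex 21: (1, 3, -4)
  hex 22: (0, 3, -3)
  hex 23: (-1, 3, -2)
  hex 24: (-2, 3, -1)
  hex 25: (-3, 3, 0)
  hex 26: (-3, 2, 1)
  hex 27: (-3, 1, 2)
  hex 28: (-3, 0, 3)
  hex 29: (-3, -1, 4)
Sorted: 30 hexes.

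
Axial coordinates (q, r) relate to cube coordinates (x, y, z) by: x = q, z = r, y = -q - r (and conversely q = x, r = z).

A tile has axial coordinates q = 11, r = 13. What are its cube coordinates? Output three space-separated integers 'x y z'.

Answer: 11 -24 13

Derivation:
x = q = 11
z = r = 13
y = -x - z = -(11) - (13) = -24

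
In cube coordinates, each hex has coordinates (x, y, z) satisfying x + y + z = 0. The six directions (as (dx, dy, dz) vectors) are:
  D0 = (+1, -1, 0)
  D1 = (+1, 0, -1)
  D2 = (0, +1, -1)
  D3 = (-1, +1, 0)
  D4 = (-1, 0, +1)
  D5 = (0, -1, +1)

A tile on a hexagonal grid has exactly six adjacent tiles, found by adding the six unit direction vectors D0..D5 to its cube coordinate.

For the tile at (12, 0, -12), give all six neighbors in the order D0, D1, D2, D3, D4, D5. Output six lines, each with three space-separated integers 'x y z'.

Center: (12, 0, -12). Add each direction:
  D0: (12, 0, -12) + (1, -1, 0) = (13, -1, -12)
  D1: (12, 0, -12) + (1, 0, -1) = (13, 0, -13)
  D2: (12, 0, -12) + (0, 1, -1) = (12, 1, -13)
  D3: (12, 0, -12) + (-1, 1, 0) = (11, 1, -12)
  D4: (12, 0, -12) + (-1, 0, 1) = (11, 0, -11)
  D5: (12, 0, -12) + (0, -1, 1) = (12, -1, -11)

Answer: 13 -1 -12
13 0 -13
12 1 -13
11 1 -12
11 0 -11
12 -1 -11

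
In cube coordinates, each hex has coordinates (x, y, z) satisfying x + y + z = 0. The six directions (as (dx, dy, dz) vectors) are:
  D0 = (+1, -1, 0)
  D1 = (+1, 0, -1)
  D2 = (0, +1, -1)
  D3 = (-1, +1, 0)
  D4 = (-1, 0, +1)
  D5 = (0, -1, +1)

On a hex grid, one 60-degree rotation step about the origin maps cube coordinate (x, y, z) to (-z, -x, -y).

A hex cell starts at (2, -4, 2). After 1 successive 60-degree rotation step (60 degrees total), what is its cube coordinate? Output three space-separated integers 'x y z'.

Start: (2, -4, 2)
Step 1: (2, -4, 2) -> (-(2), -(2), -(-4)) = (-2, -2, 4)

Answer: -2 -2 4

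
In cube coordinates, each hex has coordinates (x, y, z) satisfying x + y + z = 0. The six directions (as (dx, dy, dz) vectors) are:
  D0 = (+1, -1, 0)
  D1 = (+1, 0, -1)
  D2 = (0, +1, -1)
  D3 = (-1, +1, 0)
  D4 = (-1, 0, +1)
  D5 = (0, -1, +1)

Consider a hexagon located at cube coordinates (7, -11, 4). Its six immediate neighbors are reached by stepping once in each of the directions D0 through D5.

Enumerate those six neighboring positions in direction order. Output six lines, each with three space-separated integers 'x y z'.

Answer: 8 -12 4
8 -11 3
7 -10 3
6 -10 4
6 -11 5
7 -12 5

Derivation:
Center: (7, -11, 4). Add each direction:
  D0: (7, -11, 4) + (1, -1, 0) = (8, -12, 4)
  D1: (7, -11, 4) + (1, 0, -1) = (8, -11, 3)
  D2: (7, -11, 4) + (0, 1, -1) = (7, -10, 3)
  D3: (7, -11, 4) + (-1, 1, 0) = (6, -10, 4)
  D4: (7, -11, 4) + (-1, 0, 1) = (6, -11, 5)
  D5: (7, -11, 4) + (0, -1, 1) = (7, -12, 5)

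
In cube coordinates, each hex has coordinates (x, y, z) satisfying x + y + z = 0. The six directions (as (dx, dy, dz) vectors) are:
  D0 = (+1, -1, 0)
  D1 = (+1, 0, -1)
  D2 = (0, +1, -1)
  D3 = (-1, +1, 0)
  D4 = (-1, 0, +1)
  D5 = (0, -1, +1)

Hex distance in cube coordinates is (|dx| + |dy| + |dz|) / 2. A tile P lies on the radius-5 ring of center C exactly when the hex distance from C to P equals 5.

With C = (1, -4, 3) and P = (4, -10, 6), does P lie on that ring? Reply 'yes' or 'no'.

Answer: no

Derivation:
|px - cx| = |4 - 1| = 3
|py - cy| = |-10 - (-4)| = 6
|pz - cz| = |6 - 3| = 3
distance = (3+6+3)/2 = 12/2 = 6
radius = 5; distance != radius -> no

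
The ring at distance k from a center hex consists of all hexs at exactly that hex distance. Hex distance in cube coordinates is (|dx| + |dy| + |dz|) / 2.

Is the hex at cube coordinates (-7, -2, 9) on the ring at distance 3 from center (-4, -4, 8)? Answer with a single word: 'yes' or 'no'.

|px - cx| = |-7 - (-4)| = 3
|py - cy| = |-2 - (-4)| = 2
|pz - cz| = |9 - 8| = 1
distance = (3+2+1)/2 = 6/2 = 3
radius = 3; distance == radius -> yes

Answer: yes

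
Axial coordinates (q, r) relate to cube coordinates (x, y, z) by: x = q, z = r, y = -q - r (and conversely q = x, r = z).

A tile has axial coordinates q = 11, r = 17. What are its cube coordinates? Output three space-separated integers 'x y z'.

Answer: 11 -28 17

Derivation:
x = q = 11
z = r = 17
y = -x - z = -(11) - (17) = -28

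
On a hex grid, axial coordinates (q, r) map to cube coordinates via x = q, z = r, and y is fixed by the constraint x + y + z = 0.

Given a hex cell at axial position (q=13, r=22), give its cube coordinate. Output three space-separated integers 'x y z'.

x = q = 13
z = r = 22
y = -x - z = -(13) - (22) = -35

Answer: 13 -35 22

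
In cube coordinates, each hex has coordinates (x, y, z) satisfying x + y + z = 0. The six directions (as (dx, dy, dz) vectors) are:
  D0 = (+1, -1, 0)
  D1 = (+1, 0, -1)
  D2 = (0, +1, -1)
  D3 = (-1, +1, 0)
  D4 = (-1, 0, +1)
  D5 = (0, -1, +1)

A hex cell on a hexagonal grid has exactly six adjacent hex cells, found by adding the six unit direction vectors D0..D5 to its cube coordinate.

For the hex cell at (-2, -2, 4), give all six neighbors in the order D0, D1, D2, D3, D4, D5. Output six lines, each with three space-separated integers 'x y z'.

Center: (-2, -2, 4). Add each direction:
  D0: (-2, -2, 4) + (1, -1, 0) = (-1, -3, 4)
  D1: (-2, -2, 4) + (1, 0, -1) = (-1, -2, 3)
  D2: (-2, -2, 4) + (0, 1, -1) = (-2, -1, 3)
  D3: (-2, -2, 4) + (-1, 1, 0) = (-3, -1, 4)
  D4: (-2, -2, 4) + (-1, 0, 1) = (-3, -2, 5)
  D5: (-2, -2, 4) + (0, -1, 1) = (-2, -3, 5)

Answer: -1 -3 4
-1 -2 3
-2 -1 3
-3 -1 4
-3 -2 5
-2 -3 5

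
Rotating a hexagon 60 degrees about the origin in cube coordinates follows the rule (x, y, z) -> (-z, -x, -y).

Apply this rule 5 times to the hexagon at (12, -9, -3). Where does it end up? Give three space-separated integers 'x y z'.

Start: (12, -9, -3)
Step 1: (12, -9, -3) -> (-(-3), -(12), -(-9)) = (3, -12, 9)
Step 2: (3, -12, 9) -> (-(9), -(3), -(-12)) = (-9, -3, 12)
Step 3: (-9, -3, 12) -> (-(12), -(-9), -(-3)) = (-12, 9, 3)
Step 4: (-12, 9, 3) -> (-(3), -(-12), -(9)) = (-3, 12, -9)
Step 5: (-3, 12, -9) -> (-(-9), -(-3), -(12)) = (9, 3, -12)

Answer: 9 3 -12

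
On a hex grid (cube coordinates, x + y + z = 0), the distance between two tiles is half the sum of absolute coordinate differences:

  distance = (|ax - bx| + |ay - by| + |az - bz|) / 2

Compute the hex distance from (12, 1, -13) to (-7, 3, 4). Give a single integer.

|ax - bx| = |12 - (-7)| = 19
|ay - by| = |1 - 3| = 2
|az - bz| = |-13 - 4| = 17
distance = (19 + 2 + 17) / 2 = 38 / 2 = 19

Answer: 19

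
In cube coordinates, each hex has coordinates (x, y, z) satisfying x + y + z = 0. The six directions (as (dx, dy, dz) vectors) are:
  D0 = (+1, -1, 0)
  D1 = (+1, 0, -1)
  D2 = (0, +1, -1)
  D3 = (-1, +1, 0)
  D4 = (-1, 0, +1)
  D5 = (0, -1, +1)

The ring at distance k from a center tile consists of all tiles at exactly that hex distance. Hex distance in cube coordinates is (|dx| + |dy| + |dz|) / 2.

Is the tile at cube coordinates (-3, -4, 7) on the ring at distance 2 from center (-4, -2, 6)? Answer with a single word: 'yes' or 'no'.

|px - cx| = |-3 - (-4)| = 1
|py - cy| = |-4 - (-2)| = 2
|pz - cz| = |7 - 6| = 1
distance = (1+2+1)/2 = 4/2 = 2
radius = 2; distance == radius -> yes

Answer: yes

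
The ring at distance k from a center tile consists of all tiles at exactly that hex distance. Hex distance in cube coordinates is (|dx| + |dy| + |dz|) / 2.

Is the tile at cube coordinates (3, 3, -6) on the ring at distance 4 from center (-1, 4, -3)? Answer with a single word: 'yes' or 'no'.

Answer: yes

Derivation:
|px - cx| = |3 - (-1)| = 4
|py - cy| = |3 - 4| = 1
|pz - cz| = |-6 - (-3)| = 3
distance = (4+1+3)/2 = 8/2 = 4
radius = 4; distance == radius -> yes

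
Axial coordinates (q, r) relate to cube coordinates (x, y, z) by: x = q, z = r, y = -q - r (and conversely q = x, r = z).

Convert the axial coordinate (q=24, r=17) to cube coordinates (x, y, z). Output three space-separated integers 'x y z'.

Answer: 24 -41 17

Derivation:
x = q = 24
z = r = 17
y = -x - z = -(24) - (17) = -41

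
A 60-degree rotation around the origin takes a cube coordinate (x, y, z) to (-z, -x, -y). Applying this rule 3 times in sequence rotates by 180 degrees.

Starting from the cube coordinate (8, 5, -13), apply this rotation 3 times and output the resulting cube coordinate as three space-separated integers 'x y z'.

Answer: -8 -5 13

Derivation:
Start: (8, 5, -13)
Step 1: (8, 5, -13) -> (-(-13), -(8), -(5)) = (13, -8, -5)
Step 2: (13, -8, -5) -> (-(-5), -(13), -(-8)) = (5, -13, 8)
Step 3: (5, -13, 8) -> (-(8), -(5), -(-13)) = (-8, -5, 13)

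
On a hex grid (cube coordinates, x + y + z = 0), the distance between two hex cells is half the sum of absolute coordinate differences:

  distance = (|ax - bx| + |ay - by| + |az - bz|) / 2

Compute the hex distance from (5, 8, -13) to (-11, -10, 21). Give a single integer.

Answer: 34

Derivation:
|ax - bx| = |5 - (-11)| = 16
|ay - by| = |8 - (-10)| = 18
|az - bz| = |-13 - 21| = 34
distance = (16 + 18 + 34) / 2 = 68 / 2 = 34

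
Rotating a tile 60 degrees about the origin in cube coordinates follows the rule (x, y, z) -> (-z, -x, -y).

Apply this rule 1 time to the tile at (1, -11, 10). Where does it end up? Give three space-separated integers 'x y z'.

Answer: -10 -1 11

Derivation:
Start: (1, -11, 10)
Step 1: (1, -11, 10) -> (-(10), -(1), -(-11)) = (-10, -1, 11)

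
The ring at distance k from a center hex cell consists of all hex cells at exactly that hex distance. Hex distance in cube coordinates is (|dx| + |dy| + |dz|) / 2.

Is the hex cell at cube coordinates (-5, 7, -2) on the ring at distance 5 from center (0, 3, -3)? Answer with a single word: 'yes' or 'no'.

|px - cx| = |-5 - 0| = 5
|py - cy| = |7 - 3| = 4
|pz - cz| = |-2 - (-3)| = 1
distance = (5+4+1)/2 = 10/2 = 5
radius = 5; distance == radius -> yes

Answer: yes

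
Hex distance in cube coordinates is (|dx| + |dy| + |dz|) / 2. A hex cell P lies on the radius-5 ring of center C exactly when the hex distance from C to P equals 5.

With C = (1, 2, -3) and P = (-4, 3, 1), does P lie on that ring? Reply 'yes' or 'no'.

Answer: yes

Derivation:
|px - cx| = |-4 - 1| = 5
|py - cy| = |3 - 2| = 1
|pz - cz| = |1 - (-3)| = 4
distance = (5+1+4)/2 = 10/2 = 5
radius = 5; distance == radius -> yes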